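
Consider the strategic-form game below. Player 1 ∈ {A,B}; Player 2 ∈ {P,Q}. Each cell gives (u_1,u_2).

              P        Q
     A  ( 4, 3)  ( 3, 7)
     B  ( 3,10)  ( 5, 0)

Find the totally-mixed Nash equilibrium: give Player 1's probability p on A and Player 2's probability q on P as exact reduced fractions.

p=5/7, q=2/3

P1 indiff ⇒ q·4+(1-q)·3 = q·3+(1-q)·5 ⇒ q(1) = (1-q)(2) ⇒ q = 2/3
P2 indiff ⇒ p·3+(1-p)·10 = p·7+(1-p)·0 ⇒ p(-4) = (1-p)(-10) ⇒ p = 5/7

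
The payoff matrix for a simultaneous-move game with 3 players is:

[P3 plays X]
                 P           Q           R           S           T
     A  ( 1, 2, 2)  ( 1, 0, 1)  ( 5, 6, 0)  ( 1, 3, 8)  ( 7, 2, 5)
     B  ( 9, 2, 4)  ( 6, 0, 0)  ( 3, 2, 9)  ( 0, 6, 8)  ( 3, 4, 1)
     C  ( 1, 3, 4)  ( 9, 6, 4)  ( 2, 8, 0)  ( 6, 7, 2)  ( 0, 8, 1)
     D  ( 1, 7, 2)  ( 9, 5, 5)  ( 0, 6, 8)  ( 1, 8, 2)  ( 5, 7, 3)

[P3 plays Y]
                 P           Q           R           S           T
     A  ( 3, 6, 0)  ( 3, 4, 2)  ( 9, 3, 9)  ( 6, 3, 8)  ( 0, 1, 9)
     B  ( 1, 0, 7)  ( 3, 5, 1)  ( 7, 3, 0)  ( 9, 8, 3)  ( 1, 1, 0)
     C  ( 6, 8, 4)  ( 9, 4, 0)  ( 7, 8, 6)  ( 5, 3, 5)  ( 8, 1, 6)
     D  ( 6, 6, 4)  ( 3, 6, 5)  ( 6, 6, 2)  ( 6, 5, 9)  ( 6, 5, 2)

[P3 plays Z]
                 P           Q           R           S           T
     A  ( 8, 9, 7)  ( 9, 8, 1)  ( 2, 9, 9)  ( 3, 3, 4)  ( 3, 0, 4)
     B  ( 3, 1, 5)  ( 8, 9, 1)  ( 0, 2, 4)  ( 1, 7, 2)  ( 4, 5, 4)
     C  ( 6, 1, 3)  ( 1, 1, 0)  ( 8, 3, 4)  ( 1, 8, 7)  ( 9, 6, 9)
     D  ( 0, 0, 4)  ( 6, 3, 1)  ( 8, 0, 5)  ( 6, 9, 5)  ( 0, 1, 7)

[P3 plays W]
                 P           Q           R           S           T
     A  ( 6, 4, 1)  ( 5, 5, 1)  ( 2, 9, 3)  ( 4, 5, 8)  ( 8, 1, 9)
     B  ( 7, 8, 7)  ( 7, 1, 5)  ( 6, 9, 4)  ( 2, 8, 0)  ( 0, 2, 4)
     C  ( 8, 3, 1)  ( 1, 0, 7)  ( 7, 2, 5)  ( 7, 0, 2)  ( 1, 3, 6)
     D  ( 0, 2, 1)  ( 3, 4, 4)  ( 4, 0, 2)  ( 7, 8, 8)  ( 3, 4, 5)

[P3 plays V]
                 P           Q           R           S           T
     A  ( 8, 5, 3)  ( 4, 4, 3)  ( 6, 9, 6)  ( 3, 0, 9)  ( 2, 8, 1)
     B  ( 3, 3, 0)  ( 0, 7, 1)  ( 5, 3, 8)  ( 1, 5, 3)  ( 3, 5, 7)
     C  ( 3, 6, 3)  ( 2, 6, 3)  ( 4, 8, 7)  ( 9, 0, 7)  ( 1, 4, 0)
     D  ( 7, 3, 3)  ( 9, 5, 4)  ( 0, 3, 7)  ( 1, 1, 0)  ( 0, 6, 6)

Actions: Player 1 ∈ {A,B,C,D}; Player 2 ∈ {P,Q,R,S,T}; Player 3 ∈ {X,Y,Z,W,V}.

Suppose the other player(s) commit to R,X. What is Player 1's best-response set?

argmax u_1 = {A}

u_1(A vs R,X) = 5
u_1(B vs R,X) = 3
u_1(C vs R,X) = 2
u_1(D vs R,X) = 0
max payoff 5 at {A}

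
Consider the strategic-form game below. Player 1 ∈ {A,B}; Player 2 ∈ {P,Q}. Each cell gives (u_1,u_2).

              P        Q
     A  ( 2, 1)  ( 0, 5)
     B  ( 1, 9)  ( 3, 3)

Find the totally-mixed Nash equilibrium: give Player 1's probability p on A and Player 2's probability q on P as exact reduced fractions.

p=3/5, q=3/4

P1 indiff ⇒ q·2+(1-q)·0 = q·1+(1-q)·3 ⇒ q(1) = (1-q)(3) ⇒ q = 3/4
P2 indiff ⇒ p·1+(1-p)·9 = p·5+(1-p)·3 ⇒ p(-4) = (1-p)(-6) ⇒ p = 3/5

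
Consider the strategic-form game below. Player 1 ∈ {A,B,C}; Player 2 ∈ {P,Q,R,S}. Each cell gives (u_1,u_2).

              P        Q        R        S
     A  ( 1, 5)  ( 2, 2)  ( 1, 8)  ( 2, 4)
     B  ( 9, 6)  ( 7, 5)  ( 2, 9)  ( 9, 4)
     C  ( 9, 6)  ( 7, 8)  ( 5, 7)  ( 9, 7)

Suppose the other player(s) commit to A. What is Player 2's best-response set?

BR_2 = {R}

u_2(P vs A) = 5
u_2(Q vs A) = 2
u_2(R vs A) = 8
u_2(S vs A) = 4
max payoff 8 at {R}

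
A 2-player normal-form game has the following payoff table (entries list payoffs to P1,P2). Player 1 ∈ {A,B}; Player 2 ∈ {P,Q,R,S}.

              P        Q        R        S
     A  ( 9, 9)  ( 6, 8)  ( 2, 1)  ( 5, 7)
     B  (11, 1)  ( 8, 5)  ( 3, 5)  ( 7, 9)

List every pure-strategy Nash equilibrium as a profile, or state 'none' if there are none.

Nash profiles: (B,S)

(A,P): not NE [P1→B gives 11>9]
(A,Q): not NE [P1→B gives 8>6; P2→P gives 9>8]
(A,R): not NE [P1→B gives 3>2; P2→P gives 9>1]
(A,S): not NE [P1→B gives 7>5; P2→P gives 9>7]
(B,P): not NE [P2→S gives 9>1]
(B,Q): not NE [P2→S gives 9>5]
(B,R): not NE [P2→S gives 9>5]
(B,S): NE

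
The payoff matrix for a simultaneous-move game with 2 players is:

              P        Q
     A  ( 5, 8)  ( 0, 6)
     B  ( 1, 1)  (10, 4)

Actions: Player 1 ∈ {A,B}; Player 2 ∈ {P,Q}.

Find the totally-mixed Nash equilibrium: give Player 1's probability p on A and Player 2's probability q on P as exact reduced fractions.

(p,q) = (3/5, 5/7)

P1 indiff ⇒ q·5+(1-q)·0 = q·1+(1-q)·10 ⇒ q(4) = (1-q)(10) ⇒ q = 5/7
P2 indiff ⇒ p·8+(1-p)·1 = p·6+(1-p)·4 ⇒ p(2) = (1-p)(3) ⇒ p = 3/5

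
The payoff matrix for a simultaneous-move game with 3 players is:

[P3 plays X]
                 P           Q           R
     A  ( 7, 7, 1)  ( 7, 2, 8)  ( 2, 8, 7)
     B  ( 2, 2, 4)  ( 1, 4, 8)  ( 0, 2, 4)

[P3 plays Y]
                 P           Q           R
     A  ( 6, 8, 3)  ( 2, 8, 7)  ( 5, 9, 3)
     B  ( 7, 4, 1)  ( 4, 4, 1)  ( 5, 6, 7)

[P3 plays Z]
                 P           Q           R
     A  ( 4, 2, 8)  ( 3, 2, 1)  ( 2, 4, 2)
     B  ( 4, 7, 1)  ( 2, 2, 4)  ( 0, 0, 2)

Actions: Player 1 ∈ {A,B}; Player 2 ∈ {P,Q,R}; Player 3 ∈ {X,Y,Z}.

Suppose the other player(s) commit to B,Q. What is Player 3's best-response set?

u_3(X vs B,Q) = 8
u_3(Y vs B,Q) = 1
u_3(Z vs B,Q) = 4
max payoff 8 at {X}

argmax u_3 = {X}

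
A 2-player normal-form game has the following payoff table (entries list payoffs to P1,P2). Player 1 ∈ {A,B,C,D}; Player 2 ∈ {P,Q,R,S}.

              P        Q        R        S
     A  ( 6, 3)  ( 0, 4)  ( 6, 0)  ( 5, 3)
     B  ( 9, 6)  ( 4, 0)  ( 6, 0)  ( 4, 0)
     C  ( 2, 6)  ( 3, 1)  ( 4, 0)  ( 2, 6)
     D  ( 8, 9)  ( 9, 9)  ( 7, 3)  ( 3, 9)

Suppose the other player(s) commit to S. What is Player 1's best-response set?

u_1(A vs S) = 5
u_1(B vs S) = 4
u_1(C vs S) = 2
u_1(D vs S) = 3
max payoff 5 at {A}

argmax u_1 = {A}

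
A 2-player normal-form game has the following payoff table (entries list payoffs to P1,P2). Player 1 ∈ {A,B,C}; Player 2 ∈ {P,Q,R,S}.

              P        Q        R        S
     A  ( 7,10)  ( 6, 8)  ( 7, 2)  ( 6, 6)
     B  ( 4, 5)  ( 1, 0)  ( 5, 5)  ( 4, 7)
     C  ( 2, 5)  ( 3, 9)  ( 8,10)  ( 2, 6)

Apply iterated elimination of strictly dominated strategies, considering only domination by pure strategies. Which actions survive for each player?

P1 drop B (A beats it: P:7>4 Q:6>1 R:7>5 S:6>4)
P2 drop S (Q beats it: A:8>6 C:9>6)
P1→{A,C} P2→{P,Q,R}

IESDS → P1:{A,C} P2:{P,Q,R}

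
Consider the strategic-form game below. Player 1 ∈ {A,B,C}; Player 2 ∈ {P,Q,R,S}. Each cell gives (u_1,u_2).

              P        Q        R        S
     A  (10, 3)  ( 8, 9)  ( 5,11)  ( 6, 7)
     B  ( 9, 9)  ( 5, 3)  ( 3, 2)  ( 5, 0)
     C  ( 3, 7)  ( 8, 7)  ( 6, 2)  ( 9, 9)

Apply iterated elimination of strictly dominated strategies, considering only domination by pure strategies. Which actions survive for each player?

Survivors P1:{A,C} P2:{Q,R,S}

P1 drop B (A beats it: P:10>9 Q:8>5 R:5>3 S:6>5)
P2 drop P (S beats it: A:7>3 C:9>7)
P1→{A,C} P2→{Q,R,S}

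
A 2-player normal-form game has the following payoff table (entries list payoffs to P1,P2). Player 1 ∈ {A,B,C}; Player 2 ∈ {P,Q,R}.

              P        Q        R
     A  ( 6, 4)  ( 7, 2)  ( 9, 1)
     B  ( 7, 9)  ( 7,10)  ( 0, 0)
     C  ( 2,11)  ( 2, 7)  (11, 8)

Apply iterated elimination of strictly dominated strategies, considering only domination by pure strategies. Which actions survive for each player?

IESDS → P1:{A,B} P2:{P,Q}

P2 drop R (P beats it: A:4>1 B:9>0 C:11>8)
P1 drop C (A beats it: P:6>2 Q:7>2)
P1→{A,B} P2→{P,Q}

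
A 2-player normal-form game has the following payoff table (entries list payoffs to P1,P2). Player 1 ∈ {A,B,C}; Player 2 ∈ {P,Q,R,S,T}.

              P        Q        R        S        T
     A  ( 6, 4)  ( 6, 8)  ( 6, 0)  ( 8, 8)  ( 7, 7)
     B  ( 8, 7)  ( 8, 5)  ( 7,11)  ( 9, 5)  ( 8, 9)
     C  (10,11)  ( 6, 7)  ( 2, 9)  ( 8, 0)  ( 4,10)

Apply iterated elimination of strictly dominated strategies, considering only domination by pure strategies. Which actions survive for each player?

Remaining: P1:{B,C} P2:{P,R,T}

P1 drop A (B beats it: P:8>6 Q:8>6 R:7>6 S:9>8 T:8>7)
P2 drop Q (P beats it: B:7>5 C:11>7)
P2 drop S (P beats it: B:7>5 C:11>0)
P1→{B,C} P2→{P,R,T}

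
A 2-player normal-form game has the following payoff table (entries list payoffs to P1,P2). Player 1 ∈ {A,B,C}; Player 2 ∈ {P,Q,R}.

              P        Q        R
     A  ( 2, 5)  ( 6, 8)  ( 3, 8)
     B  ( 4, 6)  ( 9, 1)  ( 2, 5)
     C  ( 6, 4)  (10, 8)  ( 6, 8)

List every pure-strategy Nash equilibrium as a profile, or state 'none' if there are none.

(A,P): not NE [P1→C gives 6>2; P2→R gives 8>5]
(A,Q): not NE [P1→C gives 10>6]
(A,R): not NE [P1→C gives 6>3]
(B,P): not NE [P1→C gives 6>4]
(B,Q): not NE [P1→C gives 10>9; P2→P gives 6>1]
(B,R): not NE [P1→C gives 6>2; P2→P gives 6>5]
(C,P): not NE [P2→R gives 8>4]
(C,Q): NE
(C,R): NE

Nash profiles: (C,Q), (C,R)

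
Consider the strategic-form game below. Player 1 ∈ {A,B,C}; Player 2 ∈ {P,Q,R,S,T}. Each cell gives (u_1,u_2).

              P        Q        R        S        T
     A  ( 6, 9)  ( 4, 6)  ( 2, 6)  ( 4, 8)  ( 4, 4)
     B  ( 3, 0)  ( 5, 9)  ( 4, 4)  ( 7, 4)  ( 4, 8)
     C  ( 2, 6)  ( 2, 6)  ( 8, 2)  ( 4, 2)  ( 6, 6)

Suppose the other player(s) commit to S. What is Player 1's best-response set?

u_1(A vs S) = 4
u_1(B vs S) = 7
u_1(C vs S) = 4
max payoff 7 at {B}

BR_1 = {B}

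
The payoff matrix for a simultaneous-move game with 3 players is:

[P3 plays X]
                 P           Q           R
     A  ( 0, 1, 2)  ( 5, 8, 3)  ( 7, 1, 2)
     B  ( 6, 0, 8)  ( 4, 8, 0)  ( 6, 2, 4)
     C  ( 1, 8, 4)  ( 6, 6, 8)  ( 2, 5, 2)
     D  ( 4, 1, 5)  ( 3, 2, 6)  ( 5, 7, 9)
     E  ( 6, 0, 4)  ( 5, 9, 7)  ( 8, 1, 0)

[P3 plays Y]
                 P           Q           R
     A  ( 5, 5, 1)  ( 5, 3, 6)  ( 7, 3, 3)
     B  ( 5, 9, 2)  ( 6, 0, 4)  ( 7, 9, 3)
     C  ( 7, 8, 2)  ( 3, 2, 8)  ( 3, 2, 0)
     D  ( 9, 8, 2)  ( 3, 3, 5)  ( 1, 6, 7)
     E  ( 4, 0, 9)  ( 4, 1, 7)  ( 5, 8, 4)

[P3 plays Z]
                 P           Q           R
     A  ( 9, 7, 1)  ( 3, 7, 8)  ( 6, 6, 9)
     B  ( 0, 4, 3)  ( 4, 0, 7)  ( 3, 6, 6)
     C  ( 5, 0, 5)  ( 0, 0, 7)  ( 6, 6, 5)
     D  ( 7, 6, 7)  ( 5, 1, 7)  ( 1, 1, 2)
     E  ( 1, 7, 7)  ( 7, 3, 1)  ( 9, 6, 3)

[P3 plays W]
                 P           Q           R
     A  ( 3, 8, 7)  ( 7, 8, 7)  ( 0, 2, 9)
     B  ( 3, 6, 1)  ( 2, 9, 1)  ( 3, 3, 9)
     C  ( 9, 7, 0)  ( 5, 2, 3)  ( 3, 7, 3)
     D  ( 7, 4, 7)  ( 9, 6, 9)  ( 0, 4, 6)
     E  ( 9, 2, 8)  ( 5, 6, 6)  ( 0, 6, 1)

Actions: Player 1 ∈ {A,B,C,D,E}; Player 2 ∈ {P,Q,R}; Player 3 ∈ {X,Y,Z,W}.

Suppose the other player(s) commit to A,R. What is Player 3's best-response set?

u_3(X vs A,R) = 2
u_3(Y vs A,R) = 3
u_3(Z vs A,R) = 9
u_3(W vs A,R) = 9
max payoff 9 at {Z,W}

P3 best: {Z,W}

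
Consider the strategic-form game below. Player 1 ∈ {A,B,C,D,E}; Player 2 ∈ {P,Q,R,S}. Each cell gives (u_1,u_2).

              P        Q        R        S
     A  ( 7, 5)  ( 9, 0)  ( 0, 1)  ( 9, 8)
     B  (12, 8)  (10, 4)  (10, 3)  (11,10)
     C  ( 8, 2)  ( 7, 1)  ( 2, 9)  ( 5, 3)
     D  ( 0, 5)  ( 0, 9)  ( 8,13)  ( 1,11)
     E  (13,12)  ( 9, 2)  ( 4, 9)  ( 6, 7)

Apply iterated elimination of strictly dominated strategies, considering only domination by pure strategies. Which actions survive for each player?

P1 drop A (B beats it: P:12>7 Q:10>9 R:10>0 S:11>9)
P1 drop C (B beats it: P:12>8 Q:10>7 R:10>2 S:11>5)
P1 drop D (B beats it: P:12>0 Q:10>0 R:10>8 S:11>1)
P2 drop Q (P beats it: B:8>4 E:12>2)
P2 drop R (P beats it: B:8>3 E:12>9)
P1→{B,E} P2→{P,S}

IESDS → P1:{B,E} P2:{P,S}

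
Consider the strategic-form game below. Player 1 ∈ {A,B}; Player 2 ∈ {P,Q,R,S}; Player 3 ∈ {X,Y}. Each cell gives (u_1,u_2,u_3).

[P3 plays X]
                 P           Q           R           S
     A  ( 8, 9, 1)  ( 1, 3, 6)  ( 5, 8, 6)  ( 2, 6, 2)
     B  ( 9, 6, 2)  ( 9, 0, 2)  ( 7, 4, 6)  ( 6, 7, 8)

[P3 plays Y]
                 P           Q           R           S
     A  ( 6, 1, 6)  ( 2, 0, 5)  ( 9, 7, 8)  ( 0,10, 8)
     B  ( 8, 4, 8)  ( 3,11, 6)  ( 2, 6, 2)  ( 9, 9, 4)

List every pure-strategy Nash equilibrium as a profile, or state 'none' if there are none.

NE set: (B,Q,Y), (B,S,X)

(A,P,X): not NE [P1→B gives 9>8; P3→Y gives 6>1]
(A,P,Y): not NE [P1→B gives 8>6; P2→S gives 10>1]
(A,Q,X): not NE [P1→B gives 9>1; P2→P gives 9>3]
(A,Q,Y): not NE [P1→B gives 3>2; P2→S gives 10>0; P3→X gives 6>5]
(A,R,X): not NE [P1→B gives 7>5; P2→P gives 9>8; P3→Y gives 8>6]
(A,R,Y): not NE [P2→S gives 10>7]
(A,S,X): not NE [P1→B gives 6>2; P2→P gives 9>6; P3→Y gives 8>2]
(A,S,Y): not NE [P1→B gives 9>0]
(B,P,X): not NE [P2→S gives 7>6; P3→Y gives 8>2]
(B,P,Y): not NE [P2→Q gives 11>4]
(B,Q,X): not NE [P2→S gives 7>0; P3→Y gives 6>2]
(B,Q,Y): NE
(B,R,X): not NE [P2→S gives 7>4]
(B,R,Y): not NE [P1→A gives 9>2; P2→Q gives 11>6; P3→X gives 6>2]
(B,S,X): NE
(B,S,Y): not NE [P2→Q gives 11>9; P3→X gives 8>4]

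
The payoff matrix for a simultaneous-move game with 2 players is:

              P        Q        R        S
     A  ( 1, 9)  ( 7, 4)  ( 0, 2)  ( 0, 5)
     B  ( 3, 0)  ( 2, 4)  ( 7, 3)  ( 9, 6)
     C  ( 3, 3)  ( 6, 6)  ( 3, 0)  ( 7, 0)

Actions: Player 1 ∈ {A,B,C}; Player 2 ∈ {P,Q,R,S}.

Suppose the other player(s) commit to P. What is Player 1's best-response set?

u_1(A vs P) = 1
u_1(B vs P) = 3
u_1(C vs P) = 3
max payoff 3 at {B,C}

argmax u_1 = {B,C}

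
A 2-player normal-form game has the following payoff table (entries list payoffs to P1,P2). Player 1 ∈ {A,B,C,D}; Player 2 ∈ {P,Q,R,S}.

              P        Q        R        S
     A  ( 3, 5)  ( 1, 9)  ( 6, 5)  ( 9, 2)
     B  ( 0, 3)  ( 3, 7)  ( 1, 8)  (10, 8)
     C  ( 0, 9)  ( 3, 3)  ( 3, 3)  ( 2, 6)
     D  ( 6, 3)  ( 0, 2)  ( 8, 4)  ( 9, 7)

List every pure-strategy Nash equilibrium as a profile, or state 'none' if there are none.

Nash profiles: (B,S)

(A,P): not NE [P1→D gives 6>3; P2→Q gives 9>5]
(A,Q): not NE [P1→C gives 3>1]
(A,R): not NE [P1→D gives 8>6; P2→Q gives 9>5]
(A,S): not NE [P1→B gives 10>9; P2→Q gives 9>2]
(B,P): not NE [P1→D gives 6>0; P2→S gives 8>3]
(B,Q): not NE [P2→S gives 8>7]
(B,R): not NE [P1→D gives 8>1]
(B,S): NE
(C,P): not NE [P1→D gives 6>0]
(C,Q): not NE [P2→P gives 9>3]
(C,R): not NE [P1→D gives 8>3; P2→P gives 9>3]
(C,S): not NE [P1→B gives 10>2; P2→P gives 9>6]
(D,P): not NE [P2→S gives 7>3]
(D,Q): not NE [P1→C gives 3>0; P2→S gives 7>2]
(D,R): not NE [P2→S gives 7>4]
(D,S): not NE [P1→B gives 10>9]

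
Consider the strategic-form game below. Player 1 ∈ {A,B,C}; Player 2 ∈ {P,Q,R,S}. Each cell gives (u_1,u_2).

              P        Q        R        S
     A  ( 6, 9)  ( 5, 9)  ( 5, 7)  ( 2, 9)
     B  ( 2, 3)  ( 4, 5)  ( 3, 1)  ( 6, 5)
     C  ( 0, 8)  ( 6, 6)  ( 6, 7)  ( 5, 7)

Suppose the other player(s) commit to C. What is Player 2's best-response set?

BR_2 = {P}

u_2(P vs C) = 8
u_2(Q vs C) = 6
u_2(R vs C) = 7
u_2(S vs C) = 7
max payoff 8 at {P}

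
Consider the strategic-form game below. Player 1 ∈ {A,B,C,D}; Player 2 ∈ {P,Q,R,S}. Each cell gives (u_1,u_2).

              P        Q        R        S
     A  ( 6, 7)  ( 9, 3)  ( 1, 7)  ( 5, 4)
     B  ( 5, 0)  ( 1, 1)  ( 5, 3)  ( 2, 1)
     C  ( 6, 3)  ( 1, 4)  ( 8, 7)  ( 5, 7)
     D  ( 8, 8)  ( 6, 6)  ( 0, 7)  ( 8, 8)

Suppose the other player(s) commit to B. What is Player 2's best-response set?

argmax u_2 = {R}

u_2(P vs B) = 0
u_2(Q vs B) = 1
u_2(R vs B) = 3
u_2(S vs B) = 1
max payoff 3 at {R}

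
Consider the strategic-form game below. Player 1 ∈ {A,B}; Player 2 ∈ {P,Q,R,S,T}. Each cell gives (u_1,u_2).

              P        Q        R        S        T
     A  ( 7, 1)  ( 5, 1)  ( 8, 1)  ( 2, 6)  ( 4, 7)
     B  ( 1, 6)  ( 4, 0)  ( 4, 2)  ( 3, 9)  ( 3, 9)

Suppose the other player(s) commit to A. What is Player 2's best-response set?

argmax u_2 = {T}

u_2(P vs A) = 1
u_2(Q vs A) = 1
u_2(R vs A) = 1
u_2(S vs A) = 6
u_2(T vs A) = 7
max payoff 7 at {T}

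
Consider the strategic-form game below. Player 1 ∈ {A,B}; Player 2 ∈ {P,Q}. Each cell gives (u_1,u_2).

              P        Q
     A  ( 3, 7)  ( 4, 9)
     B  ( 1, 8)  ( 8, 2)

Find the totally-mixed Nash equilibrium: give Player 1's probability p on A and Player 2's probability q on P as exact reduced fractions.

P1 indiff ⇒ q·3+(1-q)·4 = q·1+(1-q)·8 ⇒ q(2) = (1-q)(4) ⇒ q = 2/3
P2 indiff ⇒ p·7+(1-p)·8 = p·9+(1-p)·2 ⇒ p(-2) = (1-p)(-6) ⇒ p = 3/4

p=3/4, q=2/3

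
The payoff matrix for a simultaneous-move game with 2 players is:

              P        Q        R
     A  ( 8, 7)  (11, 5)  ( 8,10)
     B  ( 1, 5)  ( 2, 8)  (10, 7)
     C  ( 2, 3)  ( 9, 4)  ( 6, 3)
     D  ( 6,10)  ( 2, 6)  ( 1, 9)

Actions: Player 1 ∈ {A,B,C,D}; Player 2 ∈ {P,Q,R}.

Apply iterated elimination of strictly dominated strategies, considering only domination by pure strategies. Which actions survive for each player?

P1 drop C (A beats it: P:8>2 Q:11>9 R:8>6)
P1 drop D (A beats it: P:8>6 Q:11>2 R:8>1)
P2 drop P (R beats it: A:10>7 B:7>5)
P1→{A,B} P2→{Q,R}

IESDS → P1:{A,B} P2:{Q,R}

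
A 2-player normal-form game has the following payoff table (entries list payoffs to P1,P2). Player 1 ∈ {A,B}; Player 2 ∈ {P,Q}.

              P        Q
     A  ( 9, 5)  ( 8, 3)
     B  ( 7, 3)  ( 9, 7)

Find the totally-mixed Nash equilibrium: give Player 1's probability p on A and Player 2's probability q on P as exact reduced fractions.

(p,q) = (2/3, 1/3)

P1 indiff ⇒ q·9+(1-q)·8 = q·7+(1-q)·9 ⇒ q(2) = (1-q)(1) ⇒ q = 1/3
P2 indiff ⇒ p·5+(1-p)·3 = p·3+(1-p)·7 ⇒ p(2) = (1-p)(4) ⇒ p = 2/3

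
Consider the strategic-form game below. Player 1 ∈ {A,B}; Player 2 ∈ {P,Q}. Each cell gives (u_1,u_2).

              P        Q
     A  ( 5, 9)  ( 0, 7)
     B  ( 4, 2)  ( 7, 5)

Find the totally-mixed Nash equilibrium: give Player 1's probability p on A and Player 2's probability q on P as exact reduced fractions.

P1 indiff ⇒ q·5+(1-q)·0 = q·4+(1-q)·7 ⇒ q(1) = (1-q)(7) ⇒ q = 7/8
P2 indiff ⇒ p·9+(1-p)·2 = p·7+(1-p)·5 ⇒ p(2) = (1-p)(3) ⇒ p = 3/5

p=3/5, q=7/8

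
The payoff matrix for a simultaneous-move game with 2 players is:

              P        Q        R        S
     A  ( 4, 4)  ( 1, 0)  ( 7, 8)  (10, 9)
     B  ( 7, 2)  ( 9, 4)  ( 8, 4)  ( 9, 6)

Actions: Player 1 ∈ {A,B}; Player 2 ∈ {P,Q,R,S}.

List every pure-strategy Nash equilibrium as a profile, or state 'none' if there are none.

(A,P): not NE [P1→B gives 7>4; P2→S gives 9>4]
(A,Q): not NE [P1→B gives 9>1; P2→S gives 9>0]
(A,R): not NE [P1→B gives 8>7; P2→S gives 9>8]
(A,S): NE
(B,P): not NE [P2→S gives 6>2]
(B,Q): not NE [P2→S gives 6>4]
(B,R): not NE [P2→S gives 6>4]
(B,S): not NE [P1→A gives 10>9]

PSNE = {(A,S)}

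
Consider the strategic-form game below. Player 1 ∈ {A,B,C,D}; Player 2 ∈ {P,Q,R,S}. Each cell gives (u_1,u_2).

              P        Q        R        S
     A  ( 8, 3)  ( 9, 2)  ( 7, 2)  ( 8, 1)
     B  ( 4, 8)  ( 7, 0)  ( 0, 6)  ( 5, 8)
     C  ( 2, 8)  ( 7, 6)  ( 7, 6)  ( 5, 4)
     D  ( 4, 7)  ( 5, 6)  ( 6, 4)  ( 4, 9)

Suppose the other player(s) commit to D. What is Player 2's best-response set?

u_2(P vs D) = 7
u_2(Q vs D) = 6
u_2(R vs D) = 4
u_2(S vs D) = 9
max payoff 9 at {S}

P2 best: {S}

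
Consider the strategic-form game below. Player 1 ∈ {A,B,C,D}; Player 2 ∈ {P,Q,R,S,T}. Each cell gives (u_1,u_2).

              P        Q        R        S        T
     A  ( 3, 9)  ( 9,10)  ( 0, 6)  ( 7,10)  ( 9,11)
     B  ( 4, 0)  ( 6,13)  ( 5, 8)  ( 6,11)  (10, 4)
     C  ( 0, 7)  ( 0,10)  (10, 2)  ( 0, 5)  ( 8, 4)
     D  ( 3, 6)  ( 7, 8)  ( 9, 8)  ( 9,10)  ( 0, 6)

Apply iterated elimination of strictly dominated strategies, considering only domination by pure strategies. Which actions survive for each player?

IESDS → P1:{A,B,D} P2:{Q,S,T}

P2 drop P (Q beats it: A:10>9 B:13>0 C:10>7 D:8>6)
P2 drop R (S beats it: A:10>6 B:11>8 C:5>2 D:10>8)
P1 drop C (A beats it: Q:9>0 S:7>0 T:9>8)
P1→{A,B,D} P2→{Q,S,T}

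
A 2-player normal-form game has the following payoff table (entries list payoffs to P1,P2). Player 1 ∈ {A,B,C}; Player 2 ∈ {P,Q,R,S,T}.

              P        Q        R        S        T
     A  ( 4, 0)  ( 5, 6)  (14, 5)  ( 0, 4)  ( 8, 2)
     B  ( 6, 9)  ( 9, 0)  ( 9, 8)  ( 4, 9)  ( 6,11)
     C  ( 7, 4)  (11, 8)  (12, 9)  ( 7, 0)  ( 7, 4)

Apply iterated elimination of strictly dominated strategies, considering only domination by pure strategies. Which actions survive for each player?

P1 drop B (C beats it: P:7>6 Q:11>9 R:12>9 S:7>4 T:7>6)
P2 drop P (Q beats it: A:6>0 C:8>4)
P2 drop S (Q beats it: A:6>4 C:8>0)
P2 drop T (Q beats it: A:6>2 C:8>4)
P1→{A,C} P2→{Q,R}

Survivors P1:{A,C} P2:{Q,R}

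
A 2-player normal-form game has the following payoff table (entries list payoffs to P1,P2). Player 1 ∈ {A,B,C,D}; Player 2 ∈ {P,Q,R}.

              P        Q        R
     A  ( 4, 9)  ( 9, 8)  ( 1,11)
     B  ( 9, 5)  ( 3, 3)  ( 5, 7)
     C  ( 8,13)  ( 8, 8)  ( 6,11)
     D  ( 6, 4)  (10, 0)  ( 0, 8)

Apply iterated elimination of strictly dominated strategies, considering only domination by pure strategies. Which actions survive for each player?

P2 drop Q (P beats it: A:9>8 B:5>3 C:13>8 D:4>0)
P1 drop A (B beats it: P:9>4 R:5>1)
P1 drop D (B beats it: P:9>6 R:5>0)
P1→{B,C} P2→{P,R}

Remaining: P1:{B,C} P2:{P,R}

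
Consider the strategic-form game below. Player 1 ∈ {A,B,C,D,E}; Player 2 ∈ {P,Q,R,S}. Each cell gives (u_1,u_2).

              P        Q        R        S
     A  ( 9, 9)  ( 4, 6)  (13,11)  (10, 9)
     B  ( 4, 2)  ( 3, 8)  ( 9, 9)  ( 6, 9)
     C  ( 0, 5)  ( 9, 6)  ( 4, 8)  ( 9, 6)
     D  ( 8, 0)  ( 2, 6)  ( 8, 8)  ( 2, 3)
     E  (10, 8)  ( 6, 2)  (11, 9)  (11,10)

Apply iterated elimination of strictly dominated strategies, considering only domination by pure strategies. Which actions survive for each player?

P1 drop B (A beats it: P:9>4 Q:4>3 R:13>9 S:10>6)
P1 drop D (A beats it: P:9>8 Q:4>2 R:13>8 S:10>2)
P2 drop P (R beats it: A:11>9 C:8>5 E:9>8)
P2 drop Q (R beats it: A:11>6 C:8>6 E:9>2)
P1 drop C (A beats it: R:13>4 S:10>9)
P1→{A,E} P2→{R,S}

Survivors P1:{A,E} P2:{R,S}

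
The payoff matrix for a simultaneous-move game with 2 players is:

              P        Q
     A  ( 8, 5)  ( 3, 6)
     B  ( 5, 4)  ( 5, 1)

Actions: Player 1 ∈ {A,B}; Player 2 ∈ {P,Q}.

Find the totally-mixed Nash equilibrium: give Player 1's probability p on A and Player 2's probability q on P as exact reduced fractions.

P1 indiff ⇒ q·8+(1-q)·3 = q·5+(1-q)·5 ⇒ q(3) = (1-q)(2) ⇒ q = 2/5
P2 indiff ⇒ p·5+(1-p)·4 = p·6+(1-p)·1 ⇒ p(-1) = (1-p)(-3) ⇒ p = 3/4

P1 mixes 3/4 on A; P2 mixes 2/5 on P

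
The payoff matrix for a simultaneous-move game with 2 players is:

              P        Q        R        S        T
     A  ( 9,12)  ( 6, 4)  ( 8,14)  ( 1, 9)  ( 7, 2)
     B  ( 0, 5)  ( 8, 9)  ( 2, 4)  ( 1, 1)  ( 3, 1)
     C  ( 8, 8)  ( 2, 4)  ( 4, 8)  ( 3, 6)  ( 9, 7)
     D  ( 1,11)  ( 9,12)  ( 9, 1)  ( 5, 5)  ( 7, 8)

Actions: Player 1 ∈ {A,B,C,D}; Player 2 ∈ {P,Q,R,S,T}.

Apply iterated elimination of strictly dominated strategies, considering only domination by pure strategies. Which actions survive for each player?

Remaining: P1:{A,D} P2:{P,Q,R}

P1 drop B (D beats it: P:1>0 Q:9>8 R:9>2 S:5>1 T:7>3)
P2 drop S (P beats it: A:12>9 C:8>6 D:11>5)
P2 drop T (P beats it: A:12>2 C:8>7 D:11>8)
P1 drop C (A beats it: P:9>8 Q:6>2 R:8>4)
P1→{A,D} P2→{P,Q,R}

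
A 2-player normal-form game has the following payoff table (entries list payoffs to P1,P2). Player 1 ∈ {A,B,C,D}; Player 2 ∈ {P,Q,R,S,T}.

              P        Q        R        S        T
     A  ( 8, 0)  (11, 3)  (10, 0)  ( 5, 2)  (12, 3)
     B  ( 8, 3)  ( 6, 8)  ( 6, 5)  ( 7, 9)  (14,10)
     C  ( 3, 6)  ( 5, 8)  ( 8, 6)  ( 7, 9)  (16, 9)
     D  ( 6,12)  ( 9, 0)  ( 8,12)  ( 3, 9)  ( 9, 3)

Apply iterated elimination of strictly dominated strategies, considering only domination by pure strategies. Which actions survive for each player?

IESDS → P1:{A,B,C} P2:{Q,S,T}

P1 drop D (A beats it: P:8>6 Q:11>9 R:10>8 S:5>3 T:12>9)
P2 drop P (Q beats it: A:3>0 B:8>3 C:8>6)
P2 drop R (Q beats it: A:3>0 B:8>5 C:8>6)
P1→{A,B,C} P2→{Q,S,T}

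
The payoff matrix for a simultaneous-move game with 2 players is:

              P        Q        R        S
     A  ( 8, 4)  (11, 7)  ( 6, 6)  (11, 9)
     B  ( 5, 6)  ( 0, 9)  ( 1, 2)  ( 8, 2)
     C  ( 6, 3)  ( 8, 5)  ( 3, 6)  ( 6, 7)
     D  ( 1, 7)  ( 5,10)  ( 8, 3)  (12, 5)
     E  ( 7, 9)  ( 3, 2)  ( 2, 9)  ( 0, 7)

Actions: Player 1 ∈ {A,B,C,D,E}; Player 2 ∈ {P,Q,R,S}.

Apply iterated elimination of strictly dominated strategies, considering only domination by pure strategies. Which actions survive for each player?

Remaining: P1:{A,D} P2:{Q,S}

P1 drop B (A beats it: P:8>5 Q:11>0 R:6>1 S:11>8)
P1 drop C (A beats it: P:8>6 Q:11>8 R:6>3 S:11>6)
P1 drop E (A beats it: P:8>7 Q:11>3 R:6>2 S:11>0)
P2 drop P (Q beats it: A:7>4 D:10>7)
P2 drop R (Q beats it: A:7>6 D:10>3)
P1→{A,D} P2→{Q,S}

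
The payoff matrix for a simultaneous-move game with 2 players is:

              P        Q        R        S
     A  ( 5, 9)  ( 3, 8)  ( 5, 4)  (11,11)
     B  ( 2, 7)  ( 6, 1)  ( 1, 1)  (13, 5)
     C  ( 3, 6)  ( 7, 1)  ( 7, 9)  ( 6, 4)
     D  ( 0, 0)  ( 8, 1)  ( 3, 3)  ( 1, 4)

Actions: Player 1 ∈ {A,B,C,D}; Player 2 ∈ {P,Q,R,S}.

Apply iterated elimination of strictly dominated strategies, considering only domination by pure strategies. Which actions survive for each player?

P2 drop Q (S beats it: A:11>8 B:5>1 C:4>1 D:4>1)
P1 drop D (A beats it: P:5>0 R:5>3 S:11>1)
P1→{A,B,C} P2→{P,R,S}

IESDS → P1:{A,B,C} P2:{P,R,S}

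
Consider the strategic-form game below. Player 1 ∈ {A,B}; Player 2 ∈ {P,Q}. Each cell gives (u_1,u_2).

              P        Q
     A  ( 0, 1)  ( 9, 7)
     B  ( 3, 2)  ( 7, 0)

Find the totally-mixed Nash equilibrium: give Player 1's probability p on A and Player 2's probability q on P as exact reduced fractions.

P1 indiff ⇒ q·0+(1-q)·9 = q·3+(1-q)·7 ⇒ q(-3) = (1-q)(-2) ⇒ q = 2/5
P2 indiff ⇒ p·1+(1-p)·2 = p·7+(1-p)·0 ⇒ p(-6) = (1-p)(-2) ⇒ p = 1/4

P1 mixes 1/4 on A; P2 mixes 2/5 on P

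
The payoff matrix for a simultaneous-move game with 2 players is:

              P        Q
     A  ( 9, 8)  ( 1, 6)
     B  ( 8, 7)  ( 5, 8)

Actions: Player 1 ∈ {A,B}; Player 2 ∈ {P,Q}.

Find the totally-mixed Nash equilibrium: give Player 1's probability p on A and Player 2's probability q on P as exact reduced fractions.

P1 indiff ⇒ q·9+(1-q)·1 = q·8+(1-q)·5 ⇒ q(1) = (1-q)(4) ⇒ q = 4/5
P2 indiff ⇒ p·8+(1-p)·7 = p·6+(1-p)·8 ⇒ p(2) = (1-p)(1) ⇒ p = 1/3

P1 mixes 1/3 on A; P2 mixes 4/5 on P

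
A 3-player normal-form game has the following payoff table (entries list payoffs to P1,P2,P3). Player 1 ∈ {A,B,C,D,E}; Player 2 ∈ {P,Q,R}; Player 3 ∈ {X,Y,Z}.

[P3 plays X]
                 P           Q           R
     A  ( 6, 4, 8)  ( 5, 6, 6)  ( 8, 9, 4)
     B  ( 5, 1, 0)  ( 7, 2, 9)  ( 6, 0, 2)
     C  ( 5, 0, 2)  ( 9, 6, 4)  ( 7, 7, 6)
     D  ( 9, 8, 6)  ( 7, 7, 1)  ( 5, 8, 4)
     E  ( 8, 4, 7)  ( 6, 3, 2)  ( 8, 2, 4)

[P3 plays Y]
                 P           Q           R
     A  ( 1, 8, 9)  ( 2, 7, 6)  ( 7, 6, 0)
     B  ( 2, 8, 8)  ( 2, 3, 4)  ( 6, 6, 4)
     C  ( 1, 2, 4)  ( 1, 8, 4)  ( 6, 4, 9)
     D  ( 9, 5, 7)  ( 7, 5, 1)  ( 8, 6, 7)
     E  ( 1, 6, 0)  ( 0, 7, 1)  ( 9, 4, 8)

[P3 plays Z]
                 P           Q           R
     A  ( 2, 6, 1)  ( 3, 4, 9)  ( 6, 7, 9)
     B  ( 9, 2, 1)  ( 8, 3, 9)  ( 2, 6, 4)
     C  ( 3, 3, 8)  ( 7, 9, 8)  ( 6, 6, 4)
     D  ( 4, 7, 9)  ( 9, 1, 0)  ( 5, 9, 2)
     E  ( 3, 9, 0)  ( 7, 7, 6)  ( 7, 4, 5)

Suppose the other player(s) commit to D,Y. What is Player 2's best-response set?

u_2(P vs D,Y) = 5
u_2(Q vs D,Y) = 5
u_2(R vs D,Y) = 6
max payoff 6 at {R}

P2 best: {R}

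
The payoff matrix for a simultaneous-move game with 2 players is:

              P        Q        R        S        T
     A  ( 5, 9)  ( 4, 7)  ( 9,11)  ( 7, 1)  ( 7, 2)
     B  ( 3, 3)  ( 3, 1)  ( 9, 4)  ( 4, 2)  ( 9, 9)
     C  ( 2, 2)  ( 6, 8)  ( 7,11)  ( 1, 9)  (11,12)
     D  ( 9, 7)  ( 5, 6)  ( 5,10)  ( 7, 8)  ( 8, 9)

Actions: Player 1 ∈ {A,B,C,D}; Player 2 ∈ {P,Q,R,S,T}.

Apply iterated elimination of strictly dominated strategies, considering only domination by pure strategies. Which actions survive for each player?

Remaining: P1:{A,B,C} P2:{R,T}

P2 drop P (R beats it: A:11>9 B:4>3 C:11>2 D:10>7)
P2 drop Q (R beats it: A:11>7 B:4>1 C:11>8 D:10>6)
P2 drop S (R beats it: A:11>1 B:4>2 C:11>9 D:10>8)
P1 drop D (B beats it: R:9>5 T:9>8)
P1→{A,B,C} P2→{R,T}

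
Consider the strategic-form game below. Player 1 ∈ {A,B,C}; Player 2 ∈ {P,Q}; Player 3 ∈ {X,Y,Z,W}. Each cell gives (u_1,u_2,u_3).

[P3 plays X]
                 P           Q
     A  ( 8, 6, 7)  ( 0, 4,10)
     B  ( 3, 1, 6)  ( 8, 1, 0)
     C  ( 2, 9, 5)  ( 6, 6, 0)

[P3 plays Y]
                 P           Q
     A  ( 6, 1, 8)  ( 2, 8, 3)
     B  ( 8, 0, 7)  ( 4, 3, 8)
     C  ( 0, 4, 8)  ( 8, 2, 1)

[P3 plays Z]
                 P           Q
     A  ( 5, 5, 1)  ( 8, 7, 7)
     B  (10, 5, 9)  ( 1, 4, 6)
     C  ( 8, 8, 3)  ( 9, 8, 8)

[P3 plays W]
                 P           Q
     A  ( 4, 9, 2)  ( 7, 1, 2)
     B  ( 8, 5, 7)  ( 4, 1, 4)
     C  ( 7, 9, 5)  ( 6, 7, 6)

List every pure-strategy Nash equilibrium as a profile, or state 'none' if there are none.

NE set: (B,P,Z), (C,Q,Z)

(A,P,X): not NE [P3→Y gives 8>7]
(A,P,Y): not NE [P1→B gives 8>6; P2→Q gives 8>1]
(A,P,Z): not NE [P1→B gives 10>5; P2→Q gives 7>5; P3→Y gives 8>1]
(A,P,W): not NE [P1→B gives 8>4; P3→Y gives 8>2]
(A,Q,X): not NE [P1→B gives 8>0; P2→P gives 6>4]
(A,Q,Y): not NE [P1→C gives 8>2; P3→X gives 10>3]
(A,Q,Z): not NE [P1→C gives 9>8; P3→X gives 10>7]
(A,Q,W): not NE [P2→P gives 9>1; P3→X gives 10>2]
(B,P,X): not NE [P1→A gives 8>3; P3→Z gives 9>6]
(B,P,Y): not NE [P2→Q gives 3>0; P3→Z gives 9>7]
(B,P,Z): NE
(B,P,W): not NE [P3→Z gives 9>7]
(B,Q,X): not NE [P3→Y gives 8>0]
(B,Q,Y): not NE [P1→C gives 8>4]
(B,Q,Z): not NE [P1→C gives 9>1; P2→P gives 5>4; P3→Y gives 8>6]
(B,Q,W): not NE [P1→A gives 7>4; P2→P gives 5>1; P3→Y gives 8>4]
(C,P,X): not NE [P1→A gives 8>2; P3→Y gives 8>5]
(C,P,Y): not NE [P1→B gives 8>0]
(C,P,Z): not NE [P1→B gives 10>8; P3→Y gives 8>3]
(C,P,W): not NE [P1→B gives 8>7; P3→Y gives 8>5]
(C,Q,X): not NE [P1→B gives 8>6; P2→P gives 9>6; P3→Z gives 8>0]
(C,Q,Y): not NE [P2→P gives 4>2; P3→Z gives 8>1]
(C,Q,Z): NE
(C,Q,W): not NE [P1→A gives 7>6; P2→P gives 9>7; P3→Z gives 8>6]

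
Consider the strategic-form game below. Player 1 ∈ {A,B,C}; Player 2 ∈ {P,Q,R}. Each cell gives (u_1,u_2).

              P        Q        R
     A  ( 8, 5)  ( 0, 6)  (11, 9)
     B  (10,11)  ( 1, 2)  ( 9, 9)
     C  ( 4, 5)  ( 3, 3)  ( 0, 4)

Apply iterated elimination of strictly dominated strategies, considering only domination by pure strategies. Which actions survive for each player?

Survivors P1:{A,B} P2:{P,R}

P2 drop Q (R beats it: A:9>6 B:9>2 C:4>3)
P1 drop C (A beats it: P:8>4 R:11>0)
P1→{A,B} P2→{P,R}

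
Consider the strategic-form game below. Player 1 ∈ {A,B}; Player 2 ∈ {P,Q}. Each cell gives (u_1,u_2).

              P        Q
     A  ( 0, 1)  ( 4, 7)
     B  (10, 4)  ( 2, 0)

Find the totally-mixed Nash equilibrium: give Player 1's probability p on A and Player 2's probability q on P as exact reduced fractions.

P1 indiff ⇒ q·0+(1-q)·4 = q·10+(1-q)·2 ⇒ q(-10) = (1-q)(-2) ⇒ q = 1/6
P2 indiff ⇒ p·1+(1-p)·4 = p·7+(1-p)·0 ⇒ p(-6) = (1-p)(-4) ⇒ p = 2/5

p=2/5, q=1/6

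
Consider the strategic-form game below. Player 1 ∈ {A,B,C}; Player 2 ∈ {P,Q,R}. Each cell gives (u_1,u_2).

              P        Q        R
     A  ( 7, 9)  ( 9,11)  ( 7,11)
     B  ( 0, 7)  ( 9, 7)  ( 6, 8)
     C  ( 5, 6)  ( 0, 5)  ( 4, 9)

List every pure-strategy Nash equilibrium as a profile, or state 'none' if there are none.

(A,P): not NE [P2→R gives 11>9]
(A,Q): NE
(A,R): NE
(B,P): not NE [P1→A gives 7>0; P2→R gives 8>7]
(B,Q): not NE [P2→R gives 8>7]
(B,R): not NE [P1→A gives 7>6]
(C,P): not NE [P1→A gives 7>5; P2→R gives 9>6]
(C,Q): not NE [P1→B gives 9>0; P2→R gives 9>5]
(C,R): not NE [P1→A gives 7>4]

Nash profiles: (A,Q), (A,R)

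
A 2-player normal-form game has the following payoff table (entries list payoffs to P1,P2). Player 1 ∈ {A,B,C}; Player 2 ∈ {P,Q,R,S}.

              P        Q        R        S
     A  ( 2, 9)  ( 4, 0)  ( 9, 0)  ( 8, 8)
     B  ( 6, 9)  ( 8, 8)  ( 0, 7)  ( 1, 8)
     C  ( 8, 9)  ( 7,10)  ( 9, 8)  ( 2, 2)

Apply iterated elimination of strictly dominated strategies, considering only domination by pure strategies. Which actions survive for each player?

Survivors P1:{B,C} P2:{P,Q}

P2 drop R (P beats it: A:9>0 B:9>7 C:9>8)
P2 drop S (P beats it: A:9>8 B:9>8 C:9>2)
P1 drop A (B beats it: P:6>2 Q:8>4)
P1→{B,C} P2→{P,Q}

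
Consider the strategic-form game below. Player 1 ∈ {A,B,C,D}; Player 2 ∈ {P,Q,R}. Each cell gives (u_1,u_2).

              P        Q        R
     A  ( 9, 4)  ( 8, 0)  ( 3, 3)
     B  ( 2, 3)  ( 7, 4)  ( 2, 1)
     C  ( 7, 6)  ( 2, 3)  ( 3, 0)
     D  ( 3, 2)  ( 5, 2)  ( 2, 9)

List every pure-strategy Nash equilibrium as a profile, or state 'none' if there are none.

(A,P): NE
(A,Q): not NE [P2→P gives 4>0]
(A,R): not NE [P2→P gives 4>3]
(B,P): not NE [P1→A gives 9>2; P2→Q gives 4>3]
(B,Q): not NE [P1→A gives 8>7]
(B,R): not NE [P1→C gives 3>2; P2→Q gives 4>1]
(C,P): not NE [P1→A gives 9>7]
(C,Q): not NE [P1→A gives 8>2; P2→P gives 6>3]
(C,R): not NE [P2→P gives 6>0]
(D,P): not NE [P1→A gives 9>3; P2→R gives 9>2]
(D,Q): not NE [P1→A gives 8>5; P2→R gives 9>2]
(D,R): not NE [P1→C gives 3>2]

NE set: (A,P)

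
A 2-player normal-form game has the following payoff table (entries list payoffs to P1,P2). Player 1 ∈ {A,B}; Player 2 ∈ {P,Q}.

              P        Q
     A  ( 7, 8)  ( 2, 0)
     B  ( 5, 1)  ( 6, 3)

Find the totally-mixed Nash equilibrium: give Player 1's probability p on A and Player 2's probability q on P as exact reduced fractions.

P1 mixes 1/5 on A; P2 mixes 2/3 on P

P1 indiff ⇒ q·7+(1-q)·2 = q·5+(1-q)·6 ⇒ q(2) = (1-q)(4) ⇒ q = 2/3
P2 indiff ⇒ p·8+(1-p)·1 = p·0+(1-p)·3 ⇒ p(8) = (1-p)(2) ⇒ p = 1/5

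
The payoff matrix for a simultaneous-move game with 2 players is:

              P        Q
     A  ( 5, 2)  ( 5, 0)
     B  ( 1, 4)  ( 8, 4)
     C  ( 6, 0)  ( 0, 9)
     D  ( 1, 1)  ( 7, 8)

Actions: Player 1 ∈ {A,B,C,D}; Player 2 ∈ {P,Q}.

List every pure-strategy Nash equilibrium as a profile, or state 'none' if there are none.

PSNE = {(B,Q)}

(A,P): not NE [P1→C gives 6>5]
(A,Q): not NE [P1→B gives 8>5; P2→P gives 2>0]
(B,P): not NE [P1→C gives 6>1]
(B,Q): NE
(C,P): not NE [P2→Q gives 9>0]
(C,Q): not NE [P1→B gives 8>0]
(D,P): not NE [P1→C gives 6>1; P2→Q gives 8>1]
(D,Q): not NE [P1→B gives 8>7]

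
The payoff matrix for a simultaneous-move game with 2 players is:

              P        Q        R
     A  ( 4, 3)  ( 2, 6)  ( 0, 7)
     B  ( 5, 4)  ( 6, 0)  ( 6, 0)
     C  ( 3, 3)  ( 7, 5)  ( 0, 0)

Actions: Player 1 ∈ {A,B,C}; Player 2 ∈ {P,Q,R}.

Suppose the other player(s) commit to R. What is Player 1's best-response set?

P1 best: {B}

u_1(A vs R) = 0
u_1(B vs R) = 6
u_1(C vs R) = 0
max payoff 6 at {B}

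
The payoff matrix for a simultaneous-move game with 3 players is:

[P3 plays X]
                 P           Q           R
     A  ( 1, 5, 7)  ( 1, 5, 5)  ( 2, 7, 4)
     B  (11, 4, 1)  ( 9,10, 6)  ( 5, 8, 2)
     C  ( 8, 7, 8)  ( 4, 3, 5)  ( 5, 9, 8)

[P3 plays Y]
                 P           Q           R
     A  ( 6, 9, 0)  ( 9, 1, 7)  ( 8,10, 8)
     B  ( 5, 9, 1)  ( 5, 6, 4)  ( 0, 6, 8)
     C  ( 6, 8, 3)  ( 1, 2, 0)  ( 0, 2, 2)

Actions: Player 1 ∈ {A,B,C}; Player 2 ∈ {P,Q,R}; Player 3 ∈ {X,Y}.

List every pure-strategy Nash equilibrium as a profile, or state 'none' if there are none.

Nash profiles: (A,R,Y), (B,Q,X), (C,R,X)

(A,P,X): not NE [P1→B gives 11>1; P2→R gives 7>5]
(A,P,Y): not NE [P2→R gives 10>9; P3→X gives 7>0]
(A,Q,X): not NE [P1→B gives 9>1; P2→R gives 7>5; P3→Y gives 7>5]
(A,Q,Y): not NE [P2→R gives 10>1]
(A,R,X): not NE [P1→C gives 5>2; P3→Y gives 8>4]
(A,R,Y): NE
(B,P,X): not NE [P2→Q gives 10>4]
(B,P,Y): not NE [P1→C gives 6>5]
(B,Q,X): NE
(B,Q,Y): not NE [P1→A gives 9>5; P2→P gives 9>6; P3→X gives 6>4]
(B,R,X): not NE [P2→Q gives 10>8; P3→Y gives 8>2]
(B,R,Y): not NE [P1→A gives 8>0; P2→P gives 9>6]
(C,P,X): not NE [P1→B gives 11>8; P2→R gives 9>7]
(C,P,Y): not NE [P3→X gives 8>3]
(C,Q,X): not NE [P1→B gives 9>4; P2→R gives 9>3]
(C,Q,Y): not NE [P1→A gives 9>1; P2→P gives 8>2; P3→X gives 5>0]
(C,R,X): NE
(C,R,Y): not NE [P1→A gives 8>0; P2→P gives 8>2; P3→X gives 8>2]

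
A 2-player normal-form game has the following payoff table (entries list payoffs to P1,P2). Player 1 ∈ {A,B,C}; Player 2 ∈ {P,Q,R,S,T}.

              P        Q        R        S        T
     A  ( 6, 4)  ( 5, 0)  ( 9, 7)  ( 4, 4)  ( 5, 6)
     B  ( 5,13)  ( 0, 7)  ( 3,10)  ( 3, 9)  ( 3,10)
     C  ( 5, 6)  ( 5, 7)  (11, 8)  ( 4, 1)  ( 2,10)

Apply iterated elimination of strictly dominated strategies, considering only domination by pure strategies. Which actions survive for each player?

Survivors P1:{A,C} P2:{R,T}

P1 drop B (A beats it: P:6>5 Q:5>0 R:9>3 S:4>3 T:5>3)
P2 drop P (R beats it: A:7>4 C:8>6)
P2 drop Q (R beats it: A:7>0 C:8>7)
P2 drop S (R beats it: A:7>4 C:8>1)
P1→{A,C} P2→{R,T}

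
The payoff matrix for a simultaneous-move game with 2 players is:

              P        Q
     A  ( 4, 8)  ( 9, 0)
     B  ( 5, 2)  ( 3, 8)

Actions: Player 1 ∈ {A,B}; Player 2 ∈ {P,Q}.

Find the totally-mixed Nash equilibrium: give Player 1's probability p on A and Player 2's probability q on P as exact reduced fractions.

P1 mixes 3/7 on A; P2 mixes 6/7 on P

P1 indiff ⇒ q·4+(1-q)·9 = q·5+(1-q)·3 ⇒ q(-1) = (1-q)(-6) ⇒ q = 6/7
P2 indiff ⇒ p·8+(1-p)·2 = p·0+(1-p)·8 ⇒ p(8) = (1-p)(6) ⇒ p = 3/7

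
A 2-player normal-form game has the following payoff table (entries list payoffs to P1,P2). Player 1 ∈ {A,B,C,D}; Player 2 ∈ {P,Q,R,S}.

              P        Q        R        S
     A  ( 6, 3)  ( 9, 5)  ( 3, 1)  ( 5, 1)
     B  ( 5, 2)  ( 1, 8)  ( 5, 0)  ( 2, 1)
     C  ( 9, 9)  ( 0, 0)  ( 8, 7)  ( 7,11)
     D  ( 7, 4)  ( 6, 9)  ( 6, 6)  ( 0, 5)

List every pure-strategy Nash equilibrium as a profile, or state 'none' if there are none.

PSNE = {(A,Q), (C,S)}

(A,P): not NE [P1→C gives 9>6; P2→Q gives 5>3]
(A,Q): NE
(A,R): not NE [P1→C gives 8>3; P2→Q gives 5>1]
(A,S): not NE [P1→C gives 7>5; P2→Q gives 5>1]
(B,P): not NE [P1→C gives 9>5; P2→Q gives 8>2]
(B,Q): not NE [P1→A gives 9>1]
(B,R): not NE [P1→C gives 8>5; P2→Q gives 8>0]
(B,S): not NE [P1→C gives 7>2; P2→Q gives 8>1]
(C,P): not NE [P2→S gives 11>9]
(C,Q): not NE [P1→A gives 9>0; P2→S gives 11>0]
(C,R): not NE [P2→S gives 11>7]
(C,S): NE
(D,P): not NE [P1→C gives 9>7; P2→Q gives 9>4]
(D,Q): not NE [P1→A gives 9>6]
(D,R): not NE [P1→C gives 8>6; P2→Q gives 9>6]
(D,S): not NE [P1→C gives 7>0; P2→Q gives 9>5]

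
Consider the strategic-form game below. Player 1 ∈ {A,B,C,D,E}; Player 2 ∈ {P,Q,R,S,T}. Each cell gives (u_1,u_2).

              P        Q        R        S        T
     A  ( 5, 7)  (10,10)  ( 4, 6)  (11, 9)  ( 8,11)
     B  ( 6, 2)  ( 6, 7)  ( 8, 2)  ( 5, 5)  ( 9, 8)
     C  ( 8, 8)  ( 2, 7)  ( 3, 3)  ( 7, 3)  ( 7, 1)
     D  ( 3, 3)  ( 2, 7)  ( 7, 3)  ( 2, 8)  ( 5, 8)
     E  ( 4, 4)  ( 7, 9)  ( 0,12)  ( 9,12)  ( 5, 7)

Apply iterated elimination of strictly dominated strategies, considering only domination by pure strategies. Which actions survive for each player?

P1 drop D (B beats it: P:6>3 Q:6>2 R:8>7 S:5>2 T:9>5)
P1 drop E (A beats it: P:5>4 Q:10>7 R:4>0 S:11>9 T:8>5)
P2 drop R (Q beats it: A:10>6 B:7>2 C:7>3)
P2 drop S (Q beats it: A:10>9 B:7>5 C:7>3)
P1→{A,B,C} P2→{P,Q,T}

Remaining: P1:{A,B,C} P2:{P,Q,T}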